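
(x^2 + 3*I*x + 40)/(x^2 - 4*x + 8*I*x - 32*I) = (x - 5*I)/(x - 4)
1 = 1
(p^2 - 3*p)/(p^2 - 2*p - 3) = p/(p + 1)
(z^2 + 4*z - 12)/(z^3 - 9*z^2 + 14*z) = (z + 6)/(z*(z - 7))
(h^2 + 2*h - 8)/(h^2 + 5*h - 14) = (h + 4)/(h + 7)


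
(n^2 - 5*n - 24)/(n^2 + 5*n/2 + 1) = 2*(n^2 - 5*n - 24)/(2*n^2 + 5*n + 2)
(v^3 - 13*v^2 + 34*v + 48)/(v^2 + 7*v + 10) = (v^3 - 13*v^2 + 34*v + 48)/(v^2 + 7*v + 10)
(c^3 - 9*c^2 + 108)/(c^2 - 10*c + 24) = (c^2 - 3*c - 18)/(c - 4)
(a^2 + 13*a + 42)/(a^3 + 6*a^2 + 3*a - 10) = (a^2 + 13*a + 42)/(a^3 + 6*a^2 + 3*a - 10)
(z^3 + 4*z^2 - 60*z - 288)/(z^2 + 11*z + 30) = (z^2 - 2*z - 48)/(z + 5)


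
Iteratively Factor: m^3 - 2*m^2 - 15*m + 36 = (m - 3)*(m^2 + m - 12) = (m - 3)*(m + 4)*(m - 3)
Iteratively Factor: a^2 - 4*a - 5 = (a - 5)*(a + 1)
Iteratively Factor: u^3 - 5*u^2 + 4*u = (u)*(u^2 - 5*u + 4) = u*(u - 4)*(u - 1)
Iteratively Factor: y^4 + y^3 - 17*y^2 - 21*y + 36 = (y + 3)*(y^3 - 2*y^2 - 11*y + 12) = (y + 3)^2*(y^2 - 5*y + 4) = (y - 4)*(y + 3)^2*(y - 1)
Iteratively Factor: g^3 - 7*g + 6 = (g - 1)*(g^2 + g - 6) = (g - 2)*(g - 1)*(g + 3)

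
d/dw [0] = 0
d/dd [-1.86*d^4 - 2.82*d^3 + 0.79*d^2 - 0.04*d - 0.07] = -7.44*d^3 - 8.46*d^2 + 1.58*d - 0.04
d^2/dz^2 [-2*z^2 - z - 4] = -4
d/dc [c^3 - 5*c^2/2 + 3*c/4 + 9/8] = 3*c^2 - 5*c + 3/4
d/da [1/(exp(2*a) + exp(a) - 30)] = (-2*exp(a) - 1)*exp(a)/(exp(2*a) + exp(a) - 30)^2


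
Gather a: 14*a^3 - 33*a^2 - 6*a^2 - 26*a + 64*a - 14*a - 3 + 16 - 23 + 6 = 14*a^3 - 39*a^2 + 24*a - 4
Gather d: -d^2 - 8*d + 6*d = -d^2 - 2*d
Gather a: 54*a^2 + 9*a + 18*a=54*a^2 + 27*a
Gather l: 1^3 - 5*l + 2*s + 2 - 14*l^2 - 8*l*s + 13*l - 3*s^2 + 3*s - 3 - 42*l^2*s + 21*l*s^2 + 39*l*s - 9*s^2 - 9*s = l^2*(-42*s - 14) + l*(21*s^2 + 31*s + 8) - 12*s^2 - 4*s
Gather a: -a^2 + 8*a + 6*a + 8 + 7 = -a^2 + 14*a + 15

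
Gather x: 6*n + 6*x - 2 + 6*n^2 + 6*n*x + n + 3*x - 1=6*n^2 + 7*n + x*(6*n + 9) - 3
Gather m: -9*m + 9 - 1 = 8 - 9*m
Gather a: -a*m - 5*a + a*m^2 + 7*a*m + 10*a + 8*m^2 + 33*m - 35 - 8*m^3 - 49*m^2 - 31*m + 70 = a*(m^2 + 6*m + 5) - 8*m^3 - 41*m^2 + 2*m + 35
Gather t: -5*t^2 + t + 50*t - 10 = -5*t^2 + 51*t - 10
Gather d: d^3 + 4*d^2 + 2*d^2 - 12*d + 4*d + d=d^3 + 6*d^2 - 7*d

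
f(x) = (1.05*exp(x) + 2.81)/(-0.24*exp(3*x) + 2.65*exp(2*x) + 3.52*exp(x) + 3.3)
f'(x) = (1.05*exp(x) + 2.81)*(0.72*exp(3*x) - 5.3*exp(2*x) - 3.52*exp(x))/(-0.24*exp(3*x) + 2.65*exp(2*x) + 3.52*exp(x) + 3.3)^2 + 1.05*exp(x)/(-0.24*exp(3*x) + 2.65*exp(2*x) + 3.52*exp(x) + 3.3)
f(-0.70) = 0.59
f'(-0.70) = -0.22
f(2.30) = 0.21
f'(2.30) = 0.66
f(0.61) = 0.27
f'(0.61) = -0.21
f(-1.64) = 0.74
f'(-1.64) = -0.11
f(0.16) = 0.38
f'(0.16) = -0.25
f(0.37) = 0.33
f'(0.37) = -0.23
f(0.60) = 0.28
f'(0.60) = -0.21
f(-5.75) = 0.85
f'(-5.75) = -0.00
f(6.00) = 0.00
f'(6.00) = 0.00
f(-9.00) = 0.85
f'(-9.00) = 0.00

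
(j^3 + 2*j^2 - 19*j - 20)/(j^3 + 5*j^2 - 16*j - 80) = (j + 1)/(j + 4)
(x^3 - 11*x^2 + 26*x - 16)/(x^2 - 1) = (x^2 - 10*x + 16)/(x + 1)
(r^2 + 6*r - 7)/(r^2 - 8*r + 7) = (r + 7)/(r - 7)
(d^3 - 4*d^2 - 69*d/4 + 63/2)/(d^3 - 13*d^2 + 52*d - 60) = (d^2 + 2*d - 21/4)/(d^2 - 7*d + 10)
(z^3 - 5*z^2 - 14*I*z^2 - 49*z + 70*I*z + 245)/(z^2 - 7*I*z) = z - 5 - 7*I + 35*I/z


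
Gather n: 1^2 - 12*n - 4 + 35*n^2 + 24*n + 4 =35*n^2 + 12*n + 1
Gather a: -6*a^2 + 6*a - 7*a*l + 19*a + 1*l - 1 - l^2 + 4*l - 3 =-6*a^2 + a*(25 - 7*l) - l^2 + 5*l - 4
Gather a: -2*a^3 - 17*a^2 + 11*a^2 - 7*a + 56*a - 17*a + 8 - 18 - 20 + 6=-2*a^3 - 6*a^2 + 32*a - 24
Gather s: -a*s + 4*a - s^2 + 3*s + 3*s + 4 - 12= 4*a - s^2 + s*(6 - a) - 8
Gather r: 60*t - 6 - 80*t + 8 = 2 - 20*t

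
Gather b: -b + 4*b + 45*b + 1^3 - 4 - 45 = 48*b - 48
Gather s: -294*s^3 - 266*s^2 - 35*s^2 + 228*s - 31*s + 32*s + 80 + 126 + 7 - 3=-294*s^3 - 301*s^2 + 229*s + 210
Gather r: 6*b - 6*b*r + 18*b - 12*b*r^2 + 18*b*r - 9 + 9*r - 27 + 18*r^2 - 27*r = 24*b + r^2*(18 - 12*b) + r*(12*b - 18) - 36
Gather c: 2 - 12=-10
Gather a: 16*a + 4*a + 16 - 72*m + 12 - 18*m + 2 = 20*a - 90*m + 30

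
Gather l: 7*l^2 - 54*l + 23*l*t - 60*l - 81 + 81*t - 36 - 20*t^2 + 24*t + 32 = 7*l^2 + l*(23*t - 114) - 20*t^2 + 105*t - 85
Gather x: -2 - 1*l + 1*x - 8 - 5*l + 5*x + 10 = -6*l + 6*x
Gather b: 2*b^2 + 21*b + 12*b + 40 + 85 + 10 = 2*b^2 + 33*b + 135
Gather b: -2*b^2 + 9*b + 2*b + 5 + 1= -2*b^2 + 11*b + 6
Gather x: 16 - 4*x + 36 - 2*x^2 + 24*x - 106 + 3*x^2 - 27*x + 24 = x^2 - 7*x - 30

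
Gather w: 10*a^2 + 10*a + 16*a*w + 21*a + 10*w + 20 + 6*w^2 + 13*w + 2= 10*a^2 + 31*a + 6*w^2 + w*(16*a + 23) + 22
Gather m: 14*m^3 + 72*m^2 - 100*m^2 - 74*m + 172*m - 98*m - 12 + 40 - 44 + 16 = 14*m^3 - 28*m^2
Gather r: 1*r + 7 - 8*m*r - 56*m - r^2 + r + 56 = -56*m - r^2 + r*(2 - 8*m) + 63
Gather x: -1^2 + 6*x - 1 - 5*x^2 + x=-5*x^2 + 7*x - 2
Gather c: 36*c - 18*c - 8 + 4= 18*c - 4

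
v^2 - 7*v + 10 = (v - 5)*(v - 2)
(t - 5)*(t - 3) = t^2 - 8*t + 15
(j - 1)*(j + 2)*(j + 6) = j^3 + 7*j^2 + 4*j - 12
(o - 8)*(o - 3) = o^2 - 11*o + 24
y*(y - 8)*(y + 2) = y^3 - 6*y^2 - 16*y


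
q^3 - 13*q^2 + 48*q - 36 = (q - 6)^2*(q - 1)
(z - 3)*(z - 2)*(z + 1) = z^3 - 4*z^2 + z + 6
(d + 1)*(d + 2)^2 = d^3 + 5*d^2 + 8*d + 4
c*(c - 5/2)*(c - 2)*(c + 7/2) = c^4 - c^3 - 43*c^2/4 + 35*c/2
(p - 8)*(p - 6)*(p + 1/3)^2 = p^4 - 40*p^3/3 + 349*p^2/9 + 274*p/9 + 16/3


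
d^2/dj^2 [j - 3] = 0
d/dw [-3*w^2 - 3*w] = -6*w - 3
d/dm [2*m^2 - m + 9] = 4*m - 1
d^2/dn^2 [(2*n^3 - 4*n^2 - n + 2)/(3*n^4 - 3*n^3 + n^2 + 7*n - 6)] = 4*(9*n^9 - 54*n^8 + 18*n^7 - 30*n^6 + 378*n^5 - 549*n^4 + 238*n^3 - 60*n^2 + 66*n - 38)/(27*n^12 - 81*n^11 + 108*n^10 + 108*n^9 - 504*n^8 + 630*n^7 + 46*n^6 - 1068*n^5 + 1209*n^4 - 233*n^3 - 774*n^2 + 756*n - 216)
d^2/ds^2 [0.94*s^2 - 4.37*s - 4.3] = 1.88000000000000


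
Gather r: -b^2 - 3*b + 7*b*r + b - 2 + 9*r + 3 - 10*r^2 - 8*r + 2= -b^2 - 2*b - 10*r^2 + r*(7*b + 1) + 3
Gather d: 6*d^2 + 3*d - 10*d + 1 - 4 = 6*d^2 - 7*d - 3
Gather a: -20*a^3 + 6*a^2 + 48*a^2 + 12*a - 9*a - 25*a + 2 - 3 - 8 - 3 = -20*a^3 + 54*a^2 - 22*a - 12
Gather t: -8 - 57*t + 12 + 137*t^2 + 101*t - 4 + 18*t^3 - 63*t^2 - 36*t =18*t^3 + 74*t^2 + 8*t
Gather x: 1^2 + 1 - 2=0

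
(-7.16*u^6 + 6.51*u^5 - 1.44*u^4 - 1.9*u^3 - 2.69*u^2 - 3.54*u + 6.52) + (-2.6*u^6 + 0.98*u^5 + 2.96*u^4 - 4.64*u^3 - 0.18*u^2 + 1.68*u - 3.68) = -9.76*u^6 + 7.49*u^5 + 1.52*u^4 - 6.54*u^3 - 2.87*u^2 - 1.86*u + 2.84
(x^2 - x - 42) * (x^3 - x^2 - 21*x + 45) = x^5 - 2*x^4 - 62*x^3 + 108*x^2 + 837*x - 1890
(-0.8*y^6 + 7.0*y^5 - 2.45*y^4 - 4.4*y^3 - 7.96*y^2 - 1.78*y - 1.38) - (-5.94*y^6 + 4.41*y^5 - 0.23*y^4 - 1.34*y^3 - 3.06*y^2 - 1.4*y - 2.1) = 5.14*y^6 + 2.59*y^5 - 2.22*y^4 - 3.06*y^3 - 4.9*y^2 - 0.38*y + 0.72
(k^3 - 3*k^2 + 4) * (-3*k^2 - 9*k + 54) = -3*k^5 + 81*k^3 - 174*k^2 - 36*k + 216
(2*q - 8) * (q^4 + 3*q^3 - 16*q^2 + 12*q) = 2*q^5 - 2*q^4 - 56*q^3 + 152*q^2 - 96*q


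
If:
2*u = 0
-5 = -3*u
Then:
No Solution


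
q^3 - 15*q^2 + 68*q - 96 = (q - 8)*(q - 4)*(q - 3)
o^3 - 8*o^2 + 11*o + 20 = (o - 5)*(o - 4)*(o + 1)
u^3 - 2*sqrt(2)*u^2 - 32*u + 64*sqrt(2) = (u - 4*sqrt(2))*(u - 2*sqrt(2))*(u + 4*sqrt(2))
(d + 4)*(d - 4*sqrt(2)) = d^2 - 4*sqrt(2)*d + 4*d - 16*sqrt(2)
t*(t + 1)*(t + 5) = t^3 + 6*t^2 + 5*t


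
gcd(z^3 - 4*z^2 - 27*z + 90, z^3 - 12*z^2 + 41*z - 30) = z - 6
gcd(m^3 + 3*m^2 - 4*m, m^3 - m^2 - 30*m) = m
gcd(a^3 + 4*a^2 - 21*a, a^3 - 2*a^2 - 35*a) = a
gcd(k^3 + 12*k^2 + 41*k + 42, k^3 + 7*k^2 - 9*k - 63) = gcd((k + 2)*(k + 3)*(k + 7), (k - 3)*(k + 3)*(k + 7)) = k^2 + 10*k + 21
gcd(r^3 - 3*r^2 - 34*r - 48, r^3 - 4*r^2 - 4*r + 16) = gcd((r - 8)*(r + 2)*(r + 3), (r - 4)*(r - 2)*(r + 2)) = r + 2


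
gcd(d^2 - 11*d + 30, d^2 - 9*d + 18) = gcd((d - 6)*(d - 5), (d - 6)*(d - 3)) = d - 6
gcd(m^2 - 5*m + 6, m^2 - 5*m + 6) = m^2 - 5*m + 6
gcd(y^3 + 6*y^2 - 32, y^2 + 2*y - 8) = y^2 + 2*y - 8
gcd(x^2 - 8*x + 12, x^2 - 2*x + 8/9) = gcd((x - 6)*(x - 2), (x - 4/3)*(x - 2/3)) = 1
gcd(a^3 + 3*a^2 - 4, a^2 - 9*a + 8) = a - 1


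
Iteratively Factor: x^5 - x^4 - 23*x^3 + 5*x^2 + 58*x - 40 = (x + 2)*(x^4 - 3*x^3 - 17*x^2 + 39*x - 20) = (x + 2)*(x + 4)*(x^3 - 7*x^2 + 11*x - 5) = (x - 5)*(x + 2)*(x + 4)*(x^2 - 2*x + 1) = (x - 5)*(x - 1)*(x + 2)*(x + 4)*(x - 1)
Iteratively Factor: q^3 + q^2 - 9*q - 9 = (q - 3)*(q^2 + 4*q + 3) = (q - 3)*(q + 3)*(q + 1)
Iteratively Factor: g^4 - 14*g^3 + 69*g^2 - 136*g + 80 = (g - 5)*(g^3 - 9*g^2 + 24*g - 16) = (g - 5)*(g - 4)*(g^2 - 5*g + 4) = (g - 5)*(g - 4)*(g - 1)*(g - 4)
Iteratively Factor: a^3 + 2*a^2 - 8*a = (a)*(a^2 + 2*a - 8) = a*(a + 4)*(a - 2)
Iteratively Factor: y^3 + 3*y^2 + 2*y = (y)*(y^2 + 3*y + 2) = y*(y + 2)*(y + 1)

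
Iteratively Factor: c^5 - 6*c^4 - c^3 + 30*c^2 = (c + 2)*(c^4 - 8*c^3 + 15*c^2) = c*(c + 2)*(c^3 - 8*c^2 + 15*c) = c*(c - 3)*(c + 2)*(c^2 - 5*c) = c^2*(c - 3)*(c + 2)*(c - 5)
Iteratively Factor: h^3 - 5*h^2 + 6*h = (h - 3)*(h^2 - 2*h) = h*(h - 3)*(h - 2)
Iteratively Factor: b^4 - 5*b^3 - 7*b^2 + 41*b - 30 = (b - 1)*(b^3 - 4*b^2 - 11*b + 30) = (b - 1)*(b + 3)*(b^2 - 7*b + 10) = (b - 2)*(b - 1)*(b + 3)*(b - 5)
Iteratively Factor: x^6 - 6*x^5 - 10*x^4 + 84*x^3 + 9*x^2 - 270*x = (x - 3)*(x^5 - 3*x^4 - 19*x^3 + 27*x^2 + 90*x) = (x - 3)*(x + 3)*(x^4 - 6*x^3 - x^2 + 30*x) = (x - 5)*(x - 3)*(x + 3)*(x^3 - x^2 - 6*x) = x*(x - 5)*(x - 3)*(x + 3)*(x^2 - x - 6) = x*(x - 5)*(x - 3)*(x + 2)*(x + 3)*(x - 3)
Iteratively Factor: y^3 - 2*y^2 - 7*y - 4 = (y - 4)*(y^2 + 2*y + 1) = (y - 4)*(y + 1)*(y + 1)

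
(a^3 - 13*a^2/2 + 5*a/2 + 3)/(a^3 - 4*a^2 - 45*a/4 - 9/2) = 2*(a - 1)/(2*a + 3)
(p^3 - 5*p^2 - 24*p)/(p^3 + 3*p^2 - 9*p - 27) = p*(p - 8)/(p^2 - 9)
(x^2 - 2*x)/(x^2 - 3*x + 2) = x/(x - 1)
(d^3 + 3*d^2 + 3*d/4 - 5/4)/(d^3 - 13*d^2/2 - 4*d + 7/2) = (d + 5/2)/(d - 7)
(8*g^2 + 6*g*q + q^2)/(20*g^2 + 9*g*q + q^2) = (2*g + q)/(5*g + q)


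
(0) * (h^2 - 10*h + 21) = 0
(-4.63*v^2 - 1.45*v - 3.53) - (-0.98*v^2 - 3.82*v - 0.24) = -3.65*v^2 + 2.37*v - 3.29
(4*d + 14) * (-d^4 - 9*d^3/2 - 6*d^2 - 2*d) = -4*d^5 - 32*d^4 - 87*d^3 - 92*d^2 - 28*d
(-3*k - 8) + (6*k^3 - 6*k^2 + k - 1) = 6*k^3 - 6*k^2 - 2*k - 9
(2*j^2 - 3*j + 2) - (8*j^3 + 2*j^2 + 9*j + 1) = -8*j^3 - 12*j + 1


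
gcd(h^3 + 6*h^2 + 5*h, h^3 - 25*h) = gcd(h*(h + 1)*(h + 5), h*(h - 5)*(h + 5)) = h^2 + 5*h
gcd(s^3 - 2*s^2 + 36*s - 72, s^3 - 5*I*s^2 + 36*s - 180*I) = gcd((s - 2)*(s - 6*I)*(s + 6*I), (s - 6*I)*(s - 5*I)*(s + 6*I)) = s^2 + 36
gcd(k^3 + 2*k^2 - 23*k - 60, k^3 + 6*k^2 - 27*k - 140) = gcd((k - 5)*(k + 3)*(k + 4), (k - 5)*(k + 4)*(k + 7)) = k^2 - k - 20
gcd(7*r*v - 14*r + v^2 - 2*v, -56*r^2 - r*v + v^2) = 7*r + v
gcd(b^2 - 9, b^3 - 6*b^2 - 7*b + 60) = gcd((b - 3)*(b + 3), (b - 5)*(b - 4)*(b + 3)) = b + 3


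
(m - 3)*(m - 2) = m^2 - 5*m + 6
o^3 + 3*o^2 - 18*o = o*(o - 3)*(o + 6)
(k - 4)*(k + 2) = k^2 - 2*k - 8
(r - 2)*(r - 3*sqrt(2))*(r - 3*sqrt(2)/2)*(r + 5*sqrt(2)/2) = r^4 - 2*sqrt(2)*r^3 - 2*r^3 - 27*r^2/2 + 4*sqrt(2)*r^2 + 27*r + 45*sqrt(2)*r/2 - 45*sqrt(2)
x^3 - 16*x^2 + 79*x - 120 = (x - 8)*(x - 5)*(x - 3)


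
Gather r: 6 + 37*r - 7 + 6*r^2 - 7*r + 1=6*r^2 + 30*r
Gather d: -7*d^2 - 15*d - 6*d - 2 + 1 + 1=-7*d^2 - 21*d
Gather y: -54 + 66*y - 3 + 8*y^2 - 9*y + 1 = 8*y^2 + 57*y - 56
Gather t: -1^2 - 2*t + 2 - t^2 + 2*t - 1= -t^2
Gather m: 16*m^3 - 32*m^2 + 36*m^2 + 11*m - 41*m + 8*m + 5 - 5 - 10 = 16*m^3 + 4*m^2 - 22*m - 10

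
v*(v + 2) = v^2 + 2*v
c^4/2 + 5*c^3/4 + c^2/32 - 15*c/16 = c*(c/2 + 1)*(c - 3/4)*(c + 5/4)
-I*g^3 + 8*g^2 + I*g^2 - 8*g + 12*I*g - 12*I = (g + 2*I)*(g + 6*I)*(-I*g + I)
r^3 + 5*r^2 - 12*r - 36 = (r - 3)*(r + 2)*(r + 6)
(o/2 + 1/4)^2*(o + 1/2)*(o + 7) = o^4/4 + 17*o^3/8 + 45*o^2/16 + 43*o/32 + 7/32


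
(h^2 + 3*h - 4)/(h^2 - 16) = (h - 1)/(h - 4)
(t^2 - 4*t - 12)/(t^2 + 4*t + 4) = (t - 6)/(t + 2)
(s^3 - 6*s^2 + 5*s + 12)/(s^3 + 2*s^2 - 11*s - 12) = (s - 4)/(s + 4)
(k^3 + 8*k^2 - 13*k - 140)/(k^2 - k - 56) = (k^2 + k - 20)/(k - 8)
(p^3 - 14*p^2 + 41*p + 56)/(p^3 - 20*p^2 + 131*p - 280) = (p + 1)/(p - 5)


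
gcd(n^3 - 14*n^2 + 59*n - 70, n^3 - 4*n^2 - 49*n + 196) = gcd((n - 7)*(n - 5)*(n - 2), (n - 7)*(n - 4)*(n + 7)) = n - 7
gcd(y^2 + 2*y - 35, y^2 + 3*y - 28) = y + 7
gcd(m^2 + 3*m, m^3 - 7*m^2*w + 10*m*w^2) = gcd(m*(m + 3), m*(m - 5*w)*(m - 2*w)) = m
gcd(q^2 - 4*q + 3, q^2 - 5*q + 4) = q - 1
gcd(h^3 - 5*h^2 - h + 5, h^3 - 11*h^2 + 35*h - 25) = h^2 - 6*h + 5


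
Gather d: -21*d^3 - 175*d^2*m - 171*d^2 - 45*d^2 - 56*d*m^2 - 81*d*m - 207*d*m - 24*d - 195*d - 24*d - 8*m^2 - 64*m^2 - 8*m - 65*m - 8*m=-21*d^3 + d^2*(-175*m - 216) + d*(-56*m^2 - 288*m - 243) - 72*m^2 - 81*m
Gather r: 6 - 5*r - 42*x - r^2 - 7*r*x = -r^2 + r*(-7*x - 5) - 42*x + 6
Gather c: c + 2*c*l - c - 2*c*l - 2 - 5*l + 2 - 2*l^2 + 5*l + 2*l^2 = 0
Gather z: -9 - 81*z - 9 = -81*z - 18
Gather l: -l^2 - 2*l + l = -l^2 - l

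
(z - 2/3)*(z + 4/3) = z^2 + 2*z/3 - 8/9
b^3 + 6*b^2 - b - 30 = (b - 2)*(b + 3)*(b + 5)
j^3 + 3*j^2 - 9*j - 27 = (j - 3)*(j + 3)^2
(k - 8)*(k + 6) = k^2 - 2*k - 48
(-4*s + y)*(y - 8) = -4*s*y + 32*s + y^2 - 8*y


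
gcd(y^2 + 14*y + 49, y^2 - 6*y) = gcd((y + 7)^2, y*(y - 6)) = 1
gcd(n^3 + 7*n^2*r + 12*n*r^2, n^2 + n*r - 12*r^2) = n + 4*r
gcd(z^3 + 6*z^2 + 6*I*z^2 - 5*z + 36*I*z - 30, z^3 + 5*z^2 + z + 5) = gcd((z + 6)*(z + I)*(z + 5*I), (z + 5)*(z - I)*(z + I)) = z + I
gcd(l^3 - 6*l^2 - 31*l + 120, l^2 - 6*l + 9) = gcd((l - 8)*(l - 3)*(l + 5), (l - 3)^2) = l - 3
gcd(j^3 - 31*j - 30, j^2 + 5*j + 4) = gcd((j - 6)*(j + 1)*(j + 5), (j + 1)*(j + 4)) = j + 1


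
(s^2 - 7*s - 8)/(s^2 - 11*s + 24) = (s + 1)/(s - 3)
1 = 1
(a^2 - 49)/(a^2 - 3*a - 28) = (a + 7)/(a + 4)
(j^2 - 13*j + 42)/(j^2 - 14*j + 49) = (j - 6)/(j - 7)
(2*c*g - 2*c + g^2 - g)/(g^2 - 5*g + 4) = (2*c + g)/(g - 4)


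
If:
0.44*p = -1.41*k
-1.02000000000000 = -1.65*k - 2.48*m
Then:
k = -0.312056737588652*p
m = 0.207618393960192*p + 0.411290322580645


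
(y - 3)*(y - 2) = y^2 - 5*y + 6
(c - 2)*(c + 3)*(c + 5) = c^3 + 6*c^2 - c - 30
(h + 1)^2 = h^2 + 2*h + 1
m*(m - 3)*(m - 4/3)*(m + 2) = m^4 - 7*m^3/3 - 14*m^2/3 + 8*m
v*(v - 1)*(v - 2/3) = v^3 - 5*v^2/3 + 2*v/3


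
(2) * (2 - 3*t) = 4 - 6*t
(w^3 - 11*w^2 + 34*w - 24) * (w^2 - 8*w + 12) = w^5 - 19*w^4 + 134*w^3 - 428*w^2 + 600*w - 288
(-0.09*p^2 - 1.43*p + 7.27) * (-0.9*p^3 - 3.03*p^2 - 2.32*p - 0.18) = 0.081*p^5 + 1.5597*p^4 - 2.0013*p^3 - 18.6943*p^2 - 16.609*p - 1.3086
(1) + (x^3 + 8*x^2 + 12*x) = x^3 + 8*x^2 + 12*x + 1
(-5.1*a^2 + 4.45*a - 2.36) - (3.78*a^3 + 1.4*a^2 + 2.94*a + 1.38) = -3.78*a^3 - 6.5*a^2 + 1.51*a - 3.74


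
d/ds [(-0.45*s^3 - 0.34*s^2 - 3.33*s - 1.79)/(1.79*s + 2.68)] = (-1.611*s^3 - 4.2266*s^2 - 1.8224*s - 5.7203)/(3.2041*s^2 + 9.5944*s + 7.1824)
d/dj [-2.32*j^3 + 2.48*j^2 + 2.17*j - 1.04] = -6.96*j^2 + 4.96*j + 2.17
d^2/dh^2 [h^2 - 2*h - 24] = 2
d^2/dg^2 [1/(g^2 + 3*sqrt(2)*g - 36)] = 2*(-g^2 - 3*sqrt(2)*g + (2*g + 3*sqrt(2))^2 + 36)/(g^2 + 3*sqrt(2)*g - 36)^3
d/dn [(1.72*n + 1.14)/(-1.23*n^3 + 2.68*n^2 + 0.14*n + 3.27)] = (4.2312*n^3 - 0.403*n^2 - 6.1104*n + 5.4648)/(1.5129*n^6 - 6.5928*n^5 + 6.838*n^4 - 7.2938*n^3 + 17.5468*n^2 + 0.9156*n + 10.6929)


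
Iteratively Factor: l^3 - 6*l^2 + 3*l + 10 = (l - 5)*(l^2 - l - 2) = (l - 5)*(l + 1)*(l - 2)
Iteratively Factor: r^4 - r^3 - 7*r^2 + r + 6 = (r + 1)*(r^3 - 2*r^2 - 5*r + 6) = (r - 3)*(r + 1)*(r^2 + r - 2) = (r - 3)*(r - 1)*(r + 1)*(r + 2)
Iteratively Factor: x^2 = (x)*(x)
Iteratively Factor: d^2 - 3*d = (d)*(d - 3)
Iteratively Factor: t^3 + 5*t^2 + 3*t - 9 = (t + 3)*(t^2 + 2*t - 3) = (t + 3)^2*(t - 1)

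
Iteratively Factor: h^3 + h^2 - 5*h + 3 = (h + 3)*(h^2 - 2*h + 1) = (h - 1)*(h + 3)*(h - 1)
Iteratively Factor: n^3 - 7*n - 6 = (n - 3)*(n^2 + 3*n + 2) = (n - 3)*(n + 1)*(n + 2)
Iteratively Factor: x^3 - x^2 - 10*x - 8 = (x + 2)*(x^2 - 3*x - 4) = (x + 1)*(x + 2)*(x - 4)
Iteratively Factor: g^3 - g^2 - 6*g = (g - 3)*(g^2 + 2*g) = (g - 3)*(g + 2)*(g)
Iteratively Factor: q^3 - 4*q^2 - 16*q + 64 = (q + 4)*(q^2 - 8*q + 16) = (q - 4)*(q + 4)*(q - 4)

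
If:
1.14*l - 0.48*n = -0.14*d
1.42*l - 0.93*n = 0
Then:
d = -1.90442655935614*n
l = 0.654929577464789*n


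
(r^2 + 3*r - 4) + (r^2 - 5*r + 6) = 2*r^2 - 2*r + 2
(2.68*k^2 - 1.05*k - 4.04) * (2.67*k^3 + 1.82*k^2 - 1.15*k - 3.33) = 7.1556*k^5 + 2.0741*k^4 - 15.7798*k^3 - 15.0697*k^2 + 8.1425*k + 13.4532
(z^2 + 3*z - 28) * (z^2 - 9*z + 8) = z^4 - 6*z^3 - 47*z^2 + 276*z - 224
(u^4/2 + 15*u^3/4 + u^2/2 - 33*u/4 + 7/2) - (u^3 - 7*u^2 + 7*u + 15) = u^4/2 + 11*u^3/4 + 15*u^2/2 - 61*u/4 - 23/2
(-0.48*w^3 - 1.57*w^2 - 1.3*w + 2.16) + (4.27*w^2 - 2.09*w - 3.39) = -0.48*w^3 + 2.7*w^2 - 3.39*w - 1.23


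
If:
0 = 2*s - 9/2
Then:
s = 9/4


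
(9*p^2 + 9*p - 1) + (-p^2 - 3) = 8*p^2 + 9*p - 4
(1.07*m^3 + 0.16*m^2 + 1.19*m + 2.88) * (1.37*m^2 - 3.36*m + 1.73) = 1.4659*m^5 - 3.376*m^4 + 2.9438*m^3 + 0.224000000000001*m^2 - 7.6181*m + 4.9824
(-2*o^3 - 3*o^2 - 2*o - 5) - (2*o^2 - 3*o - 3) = -2*o^3 - 5*o^2 + o - 2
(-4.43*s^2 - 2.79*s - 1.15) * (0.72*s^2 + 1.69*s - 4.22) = -3.1896*s^4 - 9.4955*s^3 + 13.1515*s^2 + 9.8303*s + 4.853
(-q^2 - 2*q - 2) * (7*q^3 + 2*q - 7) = -7*q^5 - 14*q^4 - 16*q^3 + 3*q^2 + 10*q + 14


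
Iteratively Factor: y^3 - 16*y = (y - 4)*(y^2 + 4*y) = (y - 4)*(y + 4)*(y)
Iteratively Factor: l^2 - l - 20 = (l + 4)*(l - 5)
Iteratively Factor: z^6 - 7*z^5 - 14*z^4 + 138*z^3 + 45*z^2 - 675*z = (z - 3)*(z^5 - 4*z^4 - 26*z^3 + 60*z^2 + 225*z) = z*(z - 3)*(z^4 - 4*z^3 - 26*z^2 + 60*z + 225) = z*(z - 5)*(z - 3)*(z^3 + z^2 - 21*z - 45) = z*(z - 5)*(z - 3)*(z + 3)*(z^2 - 2*z - 15) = z*(z - 5)*(z - 3)*(z + 3)^2*(z - 5)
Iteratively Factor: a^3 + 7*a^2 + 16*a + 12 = (a + 2)*(a^2 + 5*a + 6) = (a + 2)^2*(a + 3)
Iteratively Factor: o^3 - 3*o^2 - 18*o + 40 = (o - 5)*(o^2 + 2*o - 8) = (o - 5)*(o + 4)*(o - 2)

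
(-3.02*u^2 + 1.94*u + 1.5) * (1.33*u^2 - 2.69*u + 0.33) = -4.0166*u^4 + 10.704*u^3 - 4.2202*u^2 - 3.3948*u + 0.495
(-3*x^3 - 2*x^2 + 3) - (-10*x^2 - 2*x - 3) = -3*x^3 + 8*x^2 + 2*x + 6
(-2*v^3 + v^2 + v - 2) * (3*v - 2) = -6*v^4 + 7*v^3 + v^2 - 8*v + 4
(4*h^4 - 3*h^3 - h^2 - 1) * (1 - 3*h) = -12*h^5 + 13*h^4 - h^2 + 3*h - 1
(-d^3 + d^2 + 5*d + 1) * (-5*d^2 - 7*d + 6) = 5*d^5 + 2*d^4 - 38*d^3 - 34*d^2 + 23*d + 6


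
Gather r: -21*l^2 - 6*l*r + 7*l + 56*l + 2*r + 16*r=-21*l^2 + 63*l + r*(18 - 6*l)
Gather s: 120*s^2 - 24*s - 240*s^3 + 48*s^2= -240*s^3 + 168*s^2 - 24*s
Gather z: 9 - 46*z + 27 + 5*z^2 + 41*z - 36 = 5*z^2 - 5*z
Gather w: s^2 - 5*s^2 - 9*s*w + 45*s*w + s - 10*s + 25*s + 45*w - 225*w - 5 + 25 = -4*s^2 + 16*s + w*(36*s - 180) + 20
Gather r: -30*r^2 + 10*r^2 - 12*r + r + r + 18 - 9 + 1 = -20*r^2 - 10*r + 10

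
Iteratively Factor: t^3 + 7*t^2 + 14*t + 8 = (t + 1)*(t^2 + 6*t + 8) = (t + 1)*(t + 2)*(t + 4)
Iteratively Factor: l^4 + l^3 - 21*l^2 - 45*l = (l)*(l^3 + l^2 - 21*l - 45) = l*(l + 3)*(l^2 - 2*l - 15) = l*(l + 3)^2*(l - 5)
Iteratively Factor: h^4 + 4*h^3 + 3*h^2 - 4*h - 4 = (h - 1)*(h^3 + 5*h^2 + 8*h + 4) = (h - 1)*(h + 1)*(h^2 + 4*h + 4) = (h - 1)*(h + 1)*(h + 2)*(h + 2)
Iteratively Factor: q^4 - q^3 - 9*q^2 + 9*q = (q - 3)*(q^3 + 2*q^2 - 3*q) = (q - 3)*(q + 3)*(q^2 - q) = (q - 3)*(q - 1)*(q + 3)*(q)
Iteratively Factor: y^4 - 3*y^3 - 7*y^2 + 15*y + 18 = (y - 3)*(y^3 - 7*y - 6) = (y - 3)*(y + 1)*(y^2 - y - 6) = (y - 3)^2*(y + 1)*(y + 2)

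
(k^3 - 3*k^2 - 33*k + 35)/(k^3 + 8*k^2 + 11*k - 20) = (k - 7)/(k + 4)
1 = 1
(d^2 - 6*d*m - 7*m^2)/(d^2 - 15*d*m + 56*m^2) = (d + m)/(d - 8*m)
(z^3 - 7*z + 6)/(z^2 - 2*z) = z + 2 - 3/z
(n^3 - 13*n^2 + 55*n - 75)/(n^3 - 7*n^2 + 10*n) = (n^2 - 8*n + 15)/(n*(n - 2))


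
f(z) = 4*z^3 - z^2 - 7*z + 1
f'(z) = 12*z^2 - 2*z - 7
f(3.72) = 167.04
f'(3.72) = 151.62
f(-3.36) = -138.50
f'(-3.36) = 135.20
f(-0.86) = 3.74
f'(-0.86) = 3.60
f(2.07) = 17.70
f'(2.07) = 40.28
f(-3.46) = -152.44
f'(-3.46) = 143.58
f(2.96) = 75.26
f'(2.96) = 92.22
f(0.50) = -2.25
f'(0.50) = -5.00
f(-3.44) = -149.58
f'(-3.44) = 141.88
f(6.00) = 787.00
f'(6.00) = 413.00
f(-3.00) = -95.00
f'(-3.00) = 107.00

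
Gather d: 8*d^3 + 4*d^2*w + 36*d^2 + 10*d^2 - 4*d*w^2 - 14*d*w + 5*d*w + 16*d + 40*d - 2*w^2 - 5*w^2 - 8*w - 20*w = 8*d^3 + d^2*(4*w + 46) + d*(-4*w^2 - 9*w + 56) - 7*w^2 - 28*w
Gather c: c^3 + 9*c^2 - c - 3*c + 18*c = c^3 + 9*c^2 + 14*c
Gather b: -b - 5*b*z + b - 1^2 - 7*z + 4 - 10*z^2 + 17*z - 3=-5*b*z - 10*z^2 + 10*z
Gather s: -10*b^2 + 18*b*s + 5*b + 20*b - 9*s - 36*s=-10*b^2 + 25*b + s*(18*b - 45)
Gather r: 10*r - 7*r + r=4*r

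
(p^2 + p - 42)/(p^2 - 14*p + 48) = (p + 7)/(p - 8)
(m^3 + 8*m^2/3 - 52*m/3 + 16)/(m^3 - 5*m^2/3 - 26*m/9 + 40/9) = 3*(m + 6)/(3*m + 5)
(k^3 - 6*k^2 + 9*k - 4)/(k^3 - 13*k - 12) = (k^2 - 2*k + 1)/(k^2 + 4*k + 3)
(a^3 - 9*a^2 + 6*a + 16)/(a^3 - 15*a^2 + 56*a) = (a^2 - a - 2)/(a*(a - 7))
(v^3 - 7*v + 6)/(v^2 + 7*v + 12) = (v^2 - 3*v + 2)/(v + 4)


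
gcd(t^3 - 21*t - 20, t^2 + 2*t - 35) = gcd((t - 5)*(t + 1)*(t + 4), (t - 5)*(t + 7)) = t - 5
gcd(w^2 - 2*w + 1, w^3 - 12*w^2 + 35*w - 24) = w - 1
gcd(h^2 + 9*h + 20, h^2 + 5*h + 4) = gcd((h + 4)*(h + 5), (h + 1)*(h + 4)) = h + 4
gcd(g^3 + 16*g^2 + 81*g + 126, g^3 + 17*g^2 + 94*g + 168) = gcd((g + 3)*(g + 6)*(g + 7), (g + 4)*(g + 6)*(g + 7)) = g^2 + 13*g + 42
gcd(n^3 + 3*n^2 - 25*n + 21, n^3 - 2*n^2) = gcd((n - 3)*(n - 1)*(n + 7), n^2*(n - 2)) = 1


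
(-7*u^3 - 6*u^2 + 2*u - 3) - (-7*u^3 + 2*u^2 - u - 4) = -8*u^2 + 3*u + 1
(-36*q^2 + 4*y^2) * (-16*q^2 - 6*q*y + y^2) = 576*q^4 + 216*q^3*y - 100*q^2*y^2 - 24*q*y^3 + 4*y^4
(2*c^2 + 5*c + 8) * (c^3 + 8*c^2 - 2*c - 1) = 2*c^5 + 21*c^4 + 44*c^3 + 52*c^2 - 21*c - 8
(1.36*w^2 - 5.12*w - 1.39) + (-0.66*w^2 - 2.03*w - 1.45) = 0.7*w^2 - 7.15*w - 2.84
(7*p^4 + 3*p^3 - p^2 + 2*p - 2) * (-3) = -21*p^4 - 9*p^3 + 3*p^2 - 6*p + 6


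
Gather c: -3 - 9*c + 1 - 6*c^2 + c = -6*c^2 - 8*c - 2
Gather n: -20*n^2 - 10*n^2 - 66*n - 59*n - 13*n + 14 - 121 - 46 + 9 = -30*n^2 - 138*n - 144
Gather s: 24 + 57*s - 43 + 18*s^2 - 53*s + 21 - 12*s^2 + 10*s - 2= 6*s^2 + 14*s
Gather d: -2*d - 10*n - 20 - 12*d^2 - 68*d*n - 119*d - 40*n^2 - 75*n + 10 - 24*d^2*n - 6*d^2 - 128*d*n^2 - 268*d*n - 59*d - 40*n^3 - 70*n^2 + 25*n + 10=d^2*(-24*n - 18) + d*(-128*n^2 - 336*n - 180) - 40*n^3 - 110*n^2 - 60*n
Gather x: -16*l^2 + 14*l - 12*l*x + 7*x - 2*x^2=-16*l^2 + 14*l - 2*x^2 + x*(7 - 12*l)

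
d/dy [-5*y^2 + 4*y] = 4 - 10*y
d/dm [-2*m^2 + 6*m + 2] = 6 - 4*m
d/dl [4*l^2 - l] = 8*l - 1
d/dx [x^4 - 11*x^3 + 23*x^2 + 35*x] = 4*x^3 - 33*x^2 + 46*x + 35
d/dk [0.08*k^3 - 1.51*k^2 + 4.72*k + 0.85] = 0.24*k^2 - 3.02*k + 4.72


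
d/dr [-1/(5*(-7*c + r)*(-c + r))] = ((-7*c + r)*(c - r)^2 + (-c + r)*(7*c - r)^2)/(5*(c - r)^3*(7*c - r)^3)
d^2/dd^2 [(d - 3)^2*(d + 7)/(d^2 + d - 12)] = -42/(d^3 + 12*d^2 + 48*d + 64)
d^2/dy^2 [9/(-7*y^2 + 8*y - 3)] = 18*(49*y^2 - 56*y - 4*(7*y - 4)^2 + 21)/(7*y^2 - 8*y + 3)^3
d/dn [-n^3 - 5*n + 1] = -3*n^2 - 5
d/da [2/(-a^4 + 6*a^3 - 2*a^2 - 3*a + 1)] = 2*(4*a^3 - 18*a^2 + 4*a + 3)/(a^4 - 6*a^3 + 2*a^2 + 3*a - 1)^2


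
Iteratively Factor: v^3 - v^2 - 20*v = (v + 4)*(v^2 - 5*v) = v*(v + 4)*(v - 5)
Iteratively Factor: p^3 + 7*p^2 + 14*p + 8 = (p + 1)*(p^2 + 6*p + 8) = (p + 1)*(p + 4)*(p + 2)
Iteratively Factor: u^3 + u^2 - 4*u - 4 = (u + 2)*(u^2 - u - 2) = (u - 2)*(u + 2)*(u + 1)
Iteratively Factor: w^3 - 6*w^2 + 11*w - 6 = (w - 2)*(w^2 - 4*w + 3) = (w - 3)*(w - 2)*(w - 1)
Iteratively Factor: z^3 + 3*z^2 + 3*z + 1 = (z + 1)*(z^2 + 2*z + 1) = (z + 1)^2*(z + 1)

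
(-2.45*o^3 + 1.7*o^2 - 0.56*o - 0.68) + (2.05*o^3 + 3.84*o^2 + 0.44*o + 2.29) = -0.4*o^3 + 5.54*o^2 - 0.12*o + 1.61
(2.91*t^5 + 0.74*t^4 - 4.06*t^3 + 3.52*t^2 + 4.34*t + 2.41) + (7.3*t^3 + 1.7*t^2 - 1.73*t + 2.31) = 2.91*t^5 + 0.74*t^4 + 3.24*t^3 + 5.22*t^2 + 2.61*t + 4.72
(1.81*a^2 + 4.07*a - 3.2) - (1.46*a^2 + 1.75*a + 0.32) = 0.35*a^2 + 2.32*a - 3.52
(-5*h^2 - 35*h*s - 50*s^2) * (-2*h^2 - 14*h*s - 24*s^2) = 10*h^4 + 140*h^3*s + 710*h^2*s^2 + 1540*h*s^3 + 1200*s^4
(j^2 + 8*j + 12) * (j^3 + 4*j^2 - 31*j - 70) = j^5 + 12*j^4 + 13*j^3 - 270*j^2 - 932*j - 840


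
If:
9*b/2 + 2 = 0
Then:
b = -4/9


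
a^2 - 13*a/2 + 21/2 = (a - 7/2)*(a - 3)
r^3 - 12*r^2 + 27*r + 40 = (r - 8)*(r - 5)*(r + 1)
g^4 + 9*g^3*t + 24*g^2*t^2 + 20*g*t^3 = g*(g + 2*t)^2*(g + 5*t)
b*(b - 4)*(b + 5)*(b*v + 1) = b^4*v + b^3*v + b^3 - 20*b^2*v + b^2 - 20*b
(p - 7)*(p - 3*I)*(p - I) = p^3 - 7*p^2 - 4*I*p^2 - 3*p + 28*I*p + 21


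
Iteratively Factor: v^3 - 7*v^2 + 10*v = (v - 2)*(v^2 - 5*v) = v*(v - 2)*(v - 5)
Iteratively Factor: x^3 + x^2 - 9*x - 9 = (x - 3)*(x^2 + 4*x + 3) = (x - 3)*(x + 1)*(x + 3)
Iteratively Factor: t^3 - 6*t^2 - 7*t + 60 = (t - 5)*(t^2 - t - 12) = (t - 5)*(t + 3)*(t - 4)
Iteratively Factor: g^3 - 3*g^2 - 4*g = (g)*(g^2 - 3*g - 4) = g*(g + 1)*(g - 4)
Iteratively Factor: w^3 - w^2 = (w)*(w^2 - w) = w^2*(w - 1)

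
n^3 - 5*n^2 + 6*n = n*(n - 3)*(n - 2)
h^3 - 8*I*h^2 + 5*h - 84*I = (h - 7*I)*(h - 4*I)*(h + 3*I)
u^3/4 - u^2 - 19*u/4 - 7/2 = (u/4 + 1/2)*(u - 7)*(u + 1)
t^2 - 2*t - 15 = (t - 5)*(t + 3)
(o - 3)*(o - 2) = o^2 - 5*o + 6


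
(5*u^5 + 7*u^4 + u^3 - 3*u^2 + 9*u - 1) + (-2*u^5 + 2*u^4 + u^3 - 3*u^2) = 3*u^5 + 9*u^4 + 2*u^3 - 6*u^2 + 9*u - 1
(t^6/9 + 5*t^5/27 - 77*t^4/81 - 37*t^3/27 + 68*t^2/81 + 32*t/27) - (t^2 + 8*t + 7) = t^6/9 + 5*t^5/27 - 77*t^4/81 - 37*t^3/27 - 13*t^2/81 - 184*t/27 - 7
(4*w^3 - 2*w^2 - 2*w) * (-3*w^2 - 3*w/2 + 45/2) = -12*w^5 + 99*w^3 - 42*w^2 - 45*w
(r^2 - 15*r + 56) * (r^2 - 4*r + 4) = r^4 - 19*r^3 + 120*r^2 - 284*r + 224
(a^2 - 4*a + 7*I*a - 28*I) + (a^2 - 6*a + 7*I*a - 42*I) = 2*a^2 - 10*a + 14*I*a - 70*I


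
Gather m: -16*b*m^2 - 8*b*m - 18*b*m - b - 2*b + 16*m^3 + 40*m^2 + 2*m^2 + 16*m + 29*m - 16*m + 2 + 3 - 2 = -3*b + 16*m^3 + m^2*(42 - 16*b) + m*(29 - 26*b) + 3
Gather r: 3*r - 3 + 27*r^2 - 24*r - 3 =27*r^2 - 21*r - 6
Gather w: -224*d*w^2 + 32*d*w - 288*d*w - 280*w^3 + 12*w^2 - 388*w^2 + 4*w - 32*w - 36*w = -280*w^3 + w^2*(-224*d - 376) + w*(-256*d - 64)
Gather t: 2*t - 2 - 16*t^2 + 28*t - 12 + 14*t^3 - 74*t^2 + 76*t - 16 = 14*t^3 - 90*t^2 + 106*t - 30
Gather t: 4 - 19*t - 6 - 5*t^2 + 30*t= -5*t^2 + 11*t - 2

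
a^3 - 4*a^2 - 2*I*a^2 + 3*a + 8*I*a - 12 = (a - 4)*(a - 3*I)*(a + I)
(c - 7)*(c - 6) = c^2 - 13*c + 42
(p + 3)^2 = p^2 + 6*p + 9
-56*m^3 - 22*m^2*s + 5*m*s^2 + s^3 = (-4*m + s)*(2*m + s)*(7*m + s)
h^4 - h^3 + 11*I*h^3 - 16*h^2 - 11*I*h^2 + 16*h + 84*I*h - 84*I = (h - 1)*(h - 2*I)*(h + 6*I)*(h + 7*I)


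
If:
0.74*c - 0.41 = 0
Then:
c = 0.55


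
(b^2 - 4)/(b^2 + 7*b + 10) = (b - 2)/(b + 5)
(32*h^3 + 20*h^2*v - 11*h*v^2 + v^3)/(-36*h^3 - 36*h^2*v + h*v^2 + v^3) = (32*h^2 - 12*h*v + v^2)/(-36*h^2 + v^2)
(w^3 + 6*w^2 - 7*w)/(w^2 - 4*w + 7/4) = 4*w*(w^2 + 6*w - 7)/(4*w^2 - 16*w + 7)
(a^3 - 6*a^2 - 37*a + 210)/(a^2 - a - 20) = (a^2 - a - 42)/(a + 4)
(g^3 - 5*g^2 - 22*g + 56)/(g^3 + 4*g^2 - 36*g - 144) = (g^2 - 9*g + 14)/(g^2 - 36)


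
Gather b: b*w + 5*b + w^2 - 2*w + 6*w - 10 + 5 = b*(w + 5) + w^2 + 4*w - 5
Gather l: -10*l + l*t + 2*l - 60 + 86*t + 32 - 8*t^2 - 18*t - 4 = l*(t - 8) - 8*t^2 + 68*t - 32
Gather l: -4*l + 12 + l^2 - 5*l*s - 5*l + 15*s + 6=l^2 + l*(-5*s - 9) + 15*s + 18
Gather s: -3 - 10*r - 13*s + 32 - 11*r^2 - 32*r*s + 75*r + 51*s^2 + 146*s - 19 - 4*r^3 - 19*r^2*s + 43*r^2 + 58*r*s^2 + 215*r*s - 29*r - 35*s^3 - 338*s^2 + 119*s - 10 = -4*r^3 + 32*r^2 + 36*r - 35*s^3 + s^2*(58*r - 287) + s*(-19*r^2 + 183*r + 252)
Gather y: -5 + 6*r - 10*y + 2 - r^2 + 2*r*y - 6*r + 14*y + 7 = -r^2 + y*(2*r + 4) + 4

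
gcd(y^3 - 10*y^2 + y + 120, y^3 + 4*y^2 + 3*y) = y + 3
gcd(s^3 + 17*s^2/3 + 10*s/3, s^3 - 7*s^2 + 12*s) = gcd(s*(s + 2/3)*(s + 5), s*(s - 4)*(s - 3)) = s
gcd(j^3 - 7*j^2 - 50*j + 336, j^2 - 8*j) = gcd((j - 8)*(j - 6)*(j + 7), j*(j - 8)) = j - 8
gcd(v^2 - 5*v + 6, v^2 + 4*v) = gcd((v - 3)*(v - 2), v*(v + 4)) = 1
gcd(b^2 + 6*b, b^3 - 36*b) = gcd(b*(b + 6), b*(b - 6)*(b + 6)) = b^2 + 6*b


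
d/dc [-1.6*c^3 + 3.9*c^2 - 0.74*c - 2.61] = -4.8*c^2 + 7.8*c - 0.74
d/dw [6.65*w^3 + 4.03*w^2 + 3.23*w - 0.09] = 19.95*w^2 + 8.06*w + 3.23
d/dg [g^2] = 2*g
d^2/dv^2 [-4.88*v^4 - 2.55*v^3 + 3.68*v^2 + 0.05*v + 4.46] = -58.56*v^2 - 15.3*v + 7.36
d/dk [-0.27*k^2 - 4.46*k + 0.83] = -0.54*k - 4.46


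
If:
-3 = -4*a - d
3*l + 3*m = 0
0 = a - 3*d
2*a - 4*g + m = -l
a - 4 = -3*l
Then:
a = 9/13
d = 3/13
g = 9/26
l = 43/39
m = -43/39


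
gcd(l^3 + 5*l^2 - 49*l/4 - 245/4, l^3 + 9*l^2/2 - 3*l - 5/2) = l + 5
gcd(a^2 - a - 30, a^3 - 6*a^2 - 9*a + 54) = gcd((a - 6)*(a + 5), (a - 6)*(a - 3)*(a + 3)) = a - 6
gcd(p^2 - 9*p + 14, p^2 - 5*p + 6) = p - 2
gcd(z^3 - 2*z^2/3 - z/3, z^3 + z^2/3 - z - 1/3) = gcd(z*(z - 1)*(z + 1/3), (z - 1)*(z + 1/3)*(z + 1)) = z^2 - 2*z/3 - 1/3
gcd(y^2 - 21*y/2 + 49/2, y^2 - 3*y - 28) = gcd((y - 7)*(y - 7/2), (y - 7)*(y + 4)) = y - 7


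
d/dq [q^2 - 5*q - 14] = 2*q - 5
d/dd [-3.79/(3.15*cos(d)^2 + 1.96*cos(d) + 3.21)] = -(23.877*cos(d) + 7.4284)*sin(d)/(3.15*cos(d)^2 + 1.96*cos(d) + 3.21)^2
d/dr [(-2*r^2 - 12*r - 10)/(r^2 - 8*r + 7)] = 4*(7*r^2 - 2*r - 41)/(r^4 - 16*r^3 + 78*r^2 - 112*r + 49)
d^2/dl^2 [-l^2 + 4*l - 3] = -2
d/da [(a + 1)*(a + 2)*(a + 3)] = 3*a^2 + 12*a + 11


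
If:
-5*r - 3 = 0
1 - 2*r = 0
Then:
No Solution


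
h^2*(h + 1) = h^3 + h^2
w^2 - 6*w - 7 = (w - 7)*(w + 1)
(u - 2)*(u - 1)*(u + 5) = u^3 + 2*u^2 - 13*u + 10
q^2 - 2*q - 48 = (q - 8)*(q + 6)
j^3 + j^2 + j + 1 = (j + 1)*(j - I)*(j + I)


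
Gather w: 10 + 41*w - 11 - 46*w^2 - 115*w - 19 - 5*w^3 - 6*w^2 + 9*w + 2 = -5*w^3 - 52*w^2 - 65*w - 18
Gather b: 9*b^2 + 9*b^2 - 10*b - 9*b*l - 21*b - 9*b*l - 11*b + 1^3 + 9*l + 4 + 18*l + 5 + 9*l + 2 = 18*b^2 + b*(-18*l - 42) + 36*l + 12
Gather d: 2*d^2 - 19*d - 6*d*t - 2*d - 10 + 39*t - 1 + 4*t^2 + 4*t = 2*d^2 + d*(-6*t - 21) + 4*t^2 + 43*t - 11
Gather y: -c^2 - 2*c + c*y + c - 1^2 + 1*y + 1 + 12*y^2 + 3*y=-c^2 - c + 12*y^2 + y*(c + 4)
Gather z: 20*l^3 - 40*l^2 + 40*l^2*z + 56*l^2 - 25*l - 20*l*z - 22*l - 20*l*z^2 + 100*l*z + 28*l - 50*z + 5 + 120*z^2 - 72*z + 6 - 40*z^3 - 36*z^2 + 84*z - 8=20*l^3 + 16*l^2 - 19*l - 40*z^3 + z^2*(84 - 20*l) + z*(40*l^2 + 80*l - 38) + 3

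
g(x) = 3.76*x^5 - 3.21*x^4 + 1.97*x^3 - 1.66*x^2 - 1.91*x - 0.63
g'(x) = 18.8*x^4 - 12.84*x^3 + 5.91*x^2 - 3.32*x - 1.91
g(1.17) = 0.25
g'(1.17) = 16.96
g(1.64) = 21.85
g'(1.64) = 87.90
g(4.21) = 4073.27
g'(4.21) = 5036.66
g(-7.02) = -72648.49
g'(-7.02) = 50411.51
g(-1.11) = -14.46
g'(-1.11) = 55.16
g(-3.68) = -3240.58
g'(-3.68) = 4178.09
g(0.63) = -2.13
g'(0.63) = -1.90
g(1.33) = 4.13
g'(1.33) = 32.75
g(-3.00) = -1236.72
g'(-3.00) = 1930.72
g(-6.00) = -33872.37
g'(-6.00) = 27369.01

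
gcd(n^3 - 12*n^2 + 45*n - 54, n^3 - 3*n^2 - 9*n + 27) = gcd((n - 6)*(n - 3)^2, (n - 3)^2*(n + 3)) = n^2 - 6*n + 9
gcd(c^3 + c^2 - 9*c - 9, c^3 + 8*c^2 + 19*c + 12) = c^2 + 4*c + 3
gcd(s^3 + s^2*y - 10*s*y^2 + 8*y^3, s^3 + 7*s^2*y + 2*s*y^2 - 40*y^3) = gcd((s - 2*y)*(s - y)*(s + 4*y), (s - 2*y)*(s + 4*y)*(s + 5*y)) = -s^2 - 2*s*y + 8*y^2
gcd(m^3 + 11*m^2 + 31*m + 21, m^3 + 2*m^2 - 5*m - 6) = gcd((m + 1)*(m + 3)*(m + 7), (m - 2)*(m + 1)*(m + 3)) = m^2 + 4*m + 3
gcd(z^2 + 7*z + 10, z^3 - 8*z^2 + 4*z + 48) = z + 2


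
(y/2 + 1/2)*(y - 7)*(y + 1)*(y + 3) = y^4/2 - y^3 - 14*y^2 - 23*y - 21/2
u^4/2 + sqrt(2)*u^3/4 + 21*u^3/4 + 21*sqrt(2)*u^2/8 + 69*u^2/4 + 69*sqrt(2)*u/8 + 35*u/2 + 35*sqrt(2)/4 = (u + 7/2)*(u + 5)*(sqrt(2)*u/2 + 1/2)*(sqrt(2)*u/2 + sqrt(2))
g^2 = g^2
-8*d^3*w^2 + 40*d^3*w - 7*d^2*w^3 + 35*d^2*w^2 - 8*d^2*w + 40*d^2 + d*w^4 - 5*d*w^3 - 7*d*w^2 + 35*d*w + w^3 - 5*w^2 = (-8*d + w)*(d + w)*(w - 5)*(d*w + 1)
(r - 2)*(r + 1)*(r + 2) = r^3 + r^2 - 4*r - 4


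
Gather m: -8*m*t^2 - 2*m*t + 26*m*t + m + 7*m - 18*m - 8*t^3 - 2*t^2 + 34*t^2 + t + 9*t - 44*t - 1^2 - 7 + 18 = m*(-8*t^2 + 24*t - 10) - 8*t^3 + 32*t^2 - 34*t + 10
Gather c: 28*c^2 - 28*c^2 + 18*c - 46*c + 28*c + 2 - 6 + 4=0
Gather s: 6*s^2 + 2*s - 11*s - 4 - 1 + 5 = 6*s^2 - 9*s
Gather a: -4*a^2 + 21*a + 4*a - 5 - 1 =-4*a^2 + 25*a - 6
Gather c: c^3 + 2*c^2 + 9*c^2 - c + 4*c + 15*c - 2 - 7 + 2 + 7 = c^3 + 11*c^2 + 18*c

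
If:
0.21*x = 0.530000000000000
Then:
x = 2.52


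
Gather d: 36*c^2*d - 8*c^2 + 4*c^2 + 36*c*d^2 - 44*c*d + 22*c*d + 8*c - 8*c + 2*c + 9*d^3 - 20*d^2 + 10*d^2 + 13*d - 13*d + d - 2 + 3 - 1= -4*c^2 + 2*c + 9*d^3 + d^2*(36*c - 10) + d*(36*c^2 - 22*c + 1)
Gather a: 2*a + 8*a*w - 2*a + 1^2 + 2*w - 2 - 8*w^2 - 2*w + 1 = 8*a*w - 8*w^2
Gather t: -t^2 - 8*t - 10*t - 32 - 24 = -t^2 - 18*t - 56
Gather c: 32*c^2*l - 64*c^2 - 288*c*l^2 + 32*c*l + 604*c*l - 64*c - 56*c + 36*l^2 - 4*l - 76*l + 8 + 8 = c^2*(32*l - 64) + c*(-288*l^2 + 636*l - 120) + 36*l^2 - 80*l + 16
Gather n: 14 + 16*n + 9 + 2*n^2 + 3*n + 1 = 2*n^2 + 19*n + 24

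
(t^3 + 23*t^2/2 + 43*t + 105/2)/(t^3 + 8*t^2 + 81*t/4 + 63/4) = 2*(t + 5)/(2*t + 3)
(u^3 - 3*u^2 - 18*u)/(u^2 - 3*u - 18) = u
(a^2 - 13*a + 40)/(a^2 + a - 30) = (a - 8)/(a + 6)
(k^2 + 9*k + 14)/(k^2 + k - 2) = (k + 7)/(k - 1)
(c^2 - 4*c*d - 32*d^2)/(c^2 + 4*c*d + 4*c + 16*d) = (c - 8*d)/(c + 4)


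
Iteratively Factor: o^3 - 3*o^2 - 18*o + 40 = (o - 2)*(o^2 - o - 20) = (o - 5)*(o - 2)*(o + 4)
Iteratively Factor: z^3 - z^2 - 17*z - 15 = (z + 1)*(z^2 - 2*z - 15) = (z - 5)*(z + 1)*(z + 3)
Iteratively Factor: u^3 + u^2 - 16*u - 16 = (u - 4)*(u^2 + 5*u + 4) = (u - 4)*(u + 4)*(u + 1)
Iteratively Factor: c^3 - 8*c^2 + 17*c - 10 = (c - 1)*(c^2 - 7*c + 10) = (c - 2)*(c - 1)*(c - 5)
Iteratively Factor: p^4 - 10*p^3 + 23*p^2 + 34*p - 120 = (p - 5)*(p^3 - 5*p^2 - 2*p + 24) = (p - 5)*(p - 4)*(p^2 - p - 6) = (p - 5)*(p - 4)*(p + 2)*(p - 3)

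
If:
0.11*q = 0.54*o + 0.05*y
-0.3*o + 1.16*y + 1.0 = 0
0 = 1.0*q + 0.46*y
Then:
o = 0.15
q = 0.38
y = -0.82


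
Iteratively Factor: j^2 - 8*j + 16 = (j - 4)*(j - 4)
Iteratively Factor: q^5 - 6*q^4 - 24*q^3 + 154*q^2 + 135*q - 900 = (q + 3)*(q^4 - 9*q^3 + 3*q^2 + 145*q - 300) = (q + 3)*(q + 4)*(q^3 - 13*q^2 + 55*q - 75) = (q - 5)*(q + 3)*(q + 4)*(q^2 - 8*q + 15) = (q - 5)^2*(q + 3)*(q + 4)*(q - 3)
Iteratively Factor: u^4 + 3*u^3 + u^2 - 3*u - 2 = (u - 1)*(u^3 + 4*u^2 + 5*u + 2) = (u - 1)*(u + 1)*(u^2 + 3*u + 2) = (u - 1)*(u + 1)^2*(u + 2)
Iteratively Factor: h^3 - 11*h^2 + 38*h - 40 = (h - 5)*(h^2 - 6*h + 8) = (h - 5)*(h - 4)*(h - 2)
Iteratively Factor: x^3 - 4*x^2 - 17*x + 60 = (x - 5)*(x^2 + x - 12) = (x - 5)*(x - 3)*(x + 4)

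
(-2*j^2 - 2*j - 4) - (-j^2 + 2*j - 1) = -j^2 - 4*j - 3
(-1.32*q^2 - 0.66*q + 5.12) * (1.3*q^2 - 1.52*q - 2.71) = -1.716*q^4 + 1.1484*q^3 + 11.2364*q^2 - 5.9938*q - 13.8752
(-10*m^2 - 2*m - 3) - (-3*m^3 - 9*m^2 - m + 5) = 3*m^3 - m^2 - m - 8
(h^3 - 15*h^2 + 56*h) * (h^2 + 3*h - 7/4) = h^5 - 12*h^4 + 37*h^3/4 + 777*h^2/4 - 98*h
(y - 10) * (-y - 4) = -y^2 + 6*y + 40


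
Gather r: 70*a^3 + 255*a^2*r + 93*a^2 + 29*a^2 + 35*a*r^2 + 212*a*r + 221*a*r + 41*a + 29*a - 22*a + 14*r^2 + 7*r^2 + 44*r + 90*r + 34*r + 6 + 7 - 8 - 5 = 70*a^3 + 122*a^2 + 48*a + r^2*(35*a + 21) + r*(255*a^2 + 433*a + 168)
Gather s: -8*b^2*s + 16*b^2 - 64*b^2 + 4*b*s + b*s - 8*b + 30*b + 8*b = -48*b^2 + 30*b + s*(-8*b^2 + 5*b)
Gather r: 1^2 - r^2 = 1 - r^2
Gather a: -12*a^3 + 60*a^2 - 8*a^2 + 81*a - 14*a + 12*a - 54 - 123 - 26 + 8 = -12*a^3 + 52*a^2 + 79*a - 195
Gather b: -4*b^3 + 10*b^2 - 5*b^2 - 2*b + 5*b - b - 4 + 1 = -4*b^3 + 5*b^2 + 2*b - 3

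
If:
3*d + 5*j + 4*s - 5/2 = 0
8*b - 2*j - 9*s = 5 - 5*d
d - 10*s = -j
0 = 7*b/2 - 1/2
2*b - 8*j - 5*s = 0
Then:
No Solution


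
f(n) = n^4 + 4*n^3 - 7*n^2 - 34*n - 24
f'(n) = 4*n^3 + 12*n^2 - 14*n - 34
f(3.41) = 72.48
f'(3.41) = 216.40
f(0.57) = -44.81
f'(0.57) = -37.34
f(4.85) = 656.09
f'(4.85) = 636.71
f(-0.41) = -11.48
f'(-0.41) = -26.52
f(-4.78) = 63.77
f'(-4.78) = -129.76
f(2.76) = -29.04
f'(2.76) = 102.87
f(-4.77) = 62.48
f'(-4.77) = -128.31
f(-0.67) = -5.36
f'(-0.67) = -20.44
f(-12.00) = 13200.00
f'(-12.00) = -5050.00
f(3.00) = 0.00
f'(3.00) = 140.00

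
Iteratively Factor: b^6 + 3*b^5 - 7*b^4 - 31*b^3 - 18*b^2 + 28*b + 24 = (b + 2)*(b^5 + b^4 - 9*b^3 - 13*b^2 + 8*b + 12) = (b + 1)*(b + 2)*(b^4 - 9*b^2 - 4*b + 12) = (b + 1)*(b + 2)^2*(b^3 - 2*b^2 - 5*b + 6) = (b + 1)*(b + 2)^3*(b^2 - 4*b + 3) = (b - 1)*(b + 1)*(b + 2)^3*(b - 3)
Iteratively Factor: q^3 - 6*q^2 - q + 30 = (q - 3)*(q^2 - 3*q - 10) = (q - 3)*(q + 2)*(q - 5)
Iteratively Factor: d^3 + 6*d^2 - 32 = (d + 4)*(d^2 + 2*d - 8) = (d - 2)*(d + 4)*(d + 4)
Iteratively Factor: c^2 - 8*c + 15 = (c - 5)*(c - 3)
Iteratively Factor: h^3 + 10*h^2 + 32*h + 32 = (h + 4)*(h^2 + 6*h + 8) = (h + 2)*(h + 4)*(h + 4)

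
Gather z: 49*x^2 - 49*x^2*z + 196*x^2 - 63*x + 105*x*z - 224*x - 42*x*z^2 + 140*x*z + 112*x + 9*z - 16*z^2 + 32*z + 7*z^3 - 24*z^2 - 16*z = 245*x^2 - 175*x + 7*z^3 + z^2*(-42*x - 40) + z*(-49*x^2 + 245*x + 25)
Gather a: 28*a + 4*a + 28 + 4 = 32*a + 32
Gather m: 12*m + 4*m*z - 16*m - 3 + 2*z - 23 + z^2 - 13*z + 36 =m*(4*z - 4) + z^2 - 11*z + 10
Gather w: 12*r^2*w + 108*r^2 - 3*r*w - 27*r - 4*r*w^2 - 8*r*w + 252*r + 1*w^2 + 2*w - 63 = 108*r^2 + 225*r + w^2*(1 - 4*r) + w*(12*r^2 - 11*r + 2) - 63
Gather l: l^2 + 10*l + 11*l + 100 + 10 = l^2 + 21*l + 110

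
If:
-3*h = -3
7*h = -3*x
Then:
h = 1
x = -7/3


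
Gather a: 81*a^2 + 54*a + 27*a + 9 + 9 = 81*a^2 + 81*a + 18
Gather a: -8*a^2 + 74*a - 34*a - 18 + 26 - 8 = -8*a^2 + 40*a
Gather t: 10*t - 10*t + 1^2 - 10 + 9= 0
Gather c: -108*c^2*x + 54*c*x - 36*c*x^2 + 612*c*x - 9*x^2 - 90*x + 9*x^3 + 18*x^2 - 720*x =-108*c^2*x + c*(-36*x^2 + 666*x) + 9*x^3 + 9*x^2 - 810*x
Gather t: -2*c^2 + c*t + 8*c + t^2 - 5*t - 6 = -2*c^2 + 8*c + t^2 + t*(c - 5) - 6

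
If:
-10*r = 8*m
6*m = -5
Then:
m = -5/6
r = 2/3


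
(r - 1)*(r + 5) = r^2 + 4*r - 5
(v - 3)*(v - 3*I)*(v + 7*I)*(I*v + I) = I*v^4 - 4*v^3 - 2*I*v^3 + 8*v^2 + 18*I*v^2 + 12*v - 42*I*v - 63*I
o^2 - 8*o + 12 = (o - 6)*(o - 2)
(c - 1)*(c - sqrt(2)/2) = c^2 - c - sqrt(2)*c/2 + sqrt(2)/2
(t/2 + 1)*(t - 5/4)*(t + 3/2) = t^3/2 + 9*t^2/8 - 11*t/16 - 15/8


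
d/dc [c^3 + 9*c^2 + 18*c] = 3*c^2 + 18*c + 18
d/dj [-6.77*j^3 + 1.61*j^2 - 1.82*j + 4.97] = -20.31*j^2 + 3.22*j - 1.82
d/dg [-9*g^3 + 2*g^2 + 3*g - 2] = -27*g^2 + 4*g + 3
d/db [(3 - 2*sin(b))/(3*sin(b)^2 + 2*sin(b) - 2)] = 2*(3*sin(b)^2 - 9*sin(b) - 1)*cos(b)/(3*sin(b)^2 + 2*sin(b) - 2)^2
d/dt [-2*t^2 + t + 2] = 1 - 4*t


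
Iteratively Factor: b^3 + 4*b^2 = (b)*(b^2 + 4*b) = b^2*(b + 4)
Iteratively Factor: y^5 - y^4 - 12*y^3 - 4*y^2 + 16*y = (y + 2)*(y^4 - 3*y^3 - 6*y^2 + 8*y) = (y - 4)*(y + 2)*(y^3 + y^2 - 2*y) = (y - 4)*(y + 2)^2*(y^2 - y) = (y - 4)*(y - 1)*(y + 2)^2*(y)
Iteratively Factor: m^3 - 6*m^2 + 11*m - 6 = (m - 3)*(m^2 - 3*m + 2) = (m - 3)*(m - 1)*(m - 2)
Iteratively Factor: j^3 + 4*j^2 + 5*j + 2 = (j + 1)*(j^2 + 3*j + 2) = (j + 1)*(j + 2)*(j + 1)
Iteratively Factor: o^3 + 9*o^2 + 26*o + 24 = (o + 4)*(o^2 + 5*o + 6) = (o + 3)*(o + 4)*(o + 2)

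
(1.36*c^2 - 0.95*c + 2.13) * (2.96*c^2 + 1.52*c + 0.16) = 4.0256*c^4 - 0.7448*c^3 + 5.0784*c^2 + 3.0856*c + 0.3408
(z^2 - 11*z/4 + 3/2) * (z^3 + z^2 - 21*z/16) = z^5 - 7*z^4/4 - 41*z^3/16 + 327*z^2/64 - 63*z/32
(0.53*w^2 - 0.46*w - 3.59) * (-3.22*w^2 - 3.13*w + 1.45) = -1.7066*w^4 - 0.1777*w^3 + 13.7681*w^2 + 10.5697*w - 5.2055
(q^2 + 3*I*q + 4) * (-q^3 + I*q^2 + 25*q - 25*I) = -q^5 - 2*I*q^4 + 18*q^3 + 54*I*q^2 + 175*q - 100*I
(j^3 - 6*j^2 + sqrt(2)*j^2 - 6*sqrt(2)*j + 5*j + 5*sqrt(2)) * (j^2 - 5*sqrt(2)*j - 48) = j^5 - 6*j^4 - 4*sqrt(2)*j^4 - 53*j^3 + 24*sqrt(2)*j^3 - 68*sqrt(2)*j^2 + 348*j^2 - 290*j + 288*sqrt(2)*j - 240*sqrt(2)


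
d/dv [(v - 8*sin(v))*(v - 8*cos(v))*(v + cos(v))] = -(v - 8*sin(v))*(v - 8*cos(v))*(sin(v) - 1) + (v - 8*sin(v))*(v + cos(v))*(8*sin(v) + 1) - (v - 8*cos(v))*(v + cos(v))*(8*cos(v) - 1)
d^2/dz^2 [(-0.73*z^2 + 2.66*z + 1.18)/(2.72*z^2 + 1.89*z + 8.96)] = (7.105427357601e-15*z^4 + 46.865056*z^3 + 159.126528*z^2 - 352.567488*z - 256.38802)/(20.123648*z^6 + 41.948928*z^5 + 228.017328*z^4 + 283.120677*z^3 + 751.115904*z^2 + 455.196672*z + 719.323136)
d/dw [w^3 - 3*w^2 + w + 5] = 3*w^2 - 6*w + 1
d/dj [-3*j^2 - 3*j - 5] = -6*j - 3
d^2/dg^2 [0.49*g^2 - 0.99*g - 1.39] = 0.980000000000000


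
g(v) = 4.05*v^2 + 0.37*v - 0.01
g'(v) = 8.1*v + 0.37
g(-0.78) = 2.17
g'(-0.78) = -5.95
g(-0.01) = -0.01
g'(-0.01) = 0.29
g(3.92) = 63.67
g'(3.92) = 32.12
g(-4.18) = 69.21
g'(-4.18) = -33.49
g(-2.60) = 26.41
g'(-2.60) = -20.69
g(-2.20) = 18.78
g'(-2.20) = -17.45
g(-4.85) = 93.46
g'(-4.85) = -38.92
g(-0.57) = 1.09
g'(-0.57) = -4.25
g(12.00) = 587.63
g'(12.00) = 97.57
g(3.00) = 37.55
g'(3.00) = 24.67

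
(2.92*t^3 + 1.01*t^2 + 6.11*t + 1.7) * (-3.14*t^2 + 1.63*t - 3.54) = -9.1688*t^5 + 1.5882*t^4 - 27.8759*t^3 + 1.0459*t^2 - 18.8584*t - 6.018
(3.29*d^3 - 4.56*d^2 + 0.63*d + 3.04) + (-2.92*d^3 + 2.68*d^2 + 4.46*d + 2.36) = 0.37*d^3 - 1.88*d^2 + 5.09*d + 5.4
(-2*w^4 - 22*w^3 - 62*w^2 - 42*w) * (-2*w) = 4*w^5 + 44*w^4 + 124*w^3 + 84*w^2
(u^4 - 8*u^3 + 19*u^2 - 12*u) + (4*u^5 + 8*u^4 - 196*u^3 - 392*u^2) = 4*u^5 + 9*u^4 - 204*u^3 - 373*u^2 - 12*u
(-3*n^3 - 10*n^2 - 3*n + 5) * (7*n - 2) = -21*n^4 - 64*n^3 - n^2 + 41*n - 10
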